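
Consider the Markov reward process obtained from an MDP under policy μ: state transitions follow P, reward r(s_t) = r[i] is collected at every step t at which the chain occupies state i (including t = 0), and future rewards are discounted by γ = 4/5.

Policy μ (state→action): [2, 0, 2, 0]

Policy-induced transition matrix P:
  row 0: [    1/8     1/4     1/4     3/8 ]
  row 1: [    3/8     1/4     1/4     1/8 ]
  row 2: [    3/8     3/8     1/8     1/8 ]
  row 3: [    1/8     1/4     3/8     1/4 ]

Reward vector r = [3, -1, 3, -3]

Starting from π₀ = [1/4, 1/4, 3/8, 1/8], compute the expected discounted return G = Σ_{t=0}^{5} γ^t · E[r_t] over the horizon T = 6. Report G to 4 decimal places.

G = 2.8118

t=0: π = [0.2500, 0.2500, 0.3750, 0.1250], E[r] = 1.2500, γ^t·E[r] = 1.250000, running G = 1.250000
t=1: π = [0.2813, 0.2969, 0.2188, 0.2031], E[r] = 0.5938, γ^t·E[r] = 0.475000, running G = 1.725000
t=2: π = [0.2539, 0.2773, 0.2480, 0.2207], E[r] = 0.5664, γ^t·E[r] = 0.362500, running G = 2.087500
t=3: π = [0.2563, 0.2810, 0.2466, 0.2161], E[r] = 0.5796, γ^t·E[r] = 0.296750, running G = 2.384250
t=4: π = [0.2569, 0.2808, 0.2462, 0.2161], E[r] = 0.5801, γ^t·E[r] = 0.237625, running G = 2.621875
t=5: π = [0.2568, 0.2808, 0.2462, 0.2162], E[r] = 0.5795, γ^t·E[r] = 0.189888, running G = 2.811763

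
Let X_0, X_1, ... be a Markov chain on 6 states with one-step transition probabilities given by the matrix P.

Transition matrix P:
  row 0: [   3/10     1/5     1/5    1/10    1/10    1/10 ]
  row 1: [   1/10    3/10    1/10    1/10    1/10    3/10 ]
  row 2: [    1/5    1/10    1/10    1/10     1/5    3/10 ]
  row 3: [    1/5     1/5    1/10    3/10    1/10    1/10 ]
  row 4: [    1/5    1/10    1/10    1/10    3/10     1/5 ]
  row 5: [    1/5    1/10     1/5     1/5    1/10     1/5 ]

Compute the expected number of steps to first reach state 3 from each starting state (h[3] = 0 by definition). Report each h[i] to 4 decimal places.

First-step conditioning: h[3] = 0; for i ≠ 3, h[i] = 1 + Σ_k P[i][k]·h[k].
  h[0] = 1 + 3/10·h[0] + 1/5·h[1] + 1/5·h[2] + 1/10·h[4] + 1/10·h[5]
  h[1] = 1 + 1/10·h[0] + 3/10·h[1] + 1/10·h[2] + 1/10·h[4] + 3/10·h[5]
  h[2] = 1 + 1/5·h[0] + 1/10·h[1] + 1/10·h[2] + 1/5·h[4] + 3/10·h[5]
  h[4] = 1 + 1/5·h[0] + 1/10·h[1] + 1/10·h[2] + 3/10·h[4] + 1/5·h[5]
  h[5] = 1 + 1/5·h[0] + 1/10·h[1] + 1/5·h[2] + 1/10·h[4] + 1/5·h[5]
Solving the 5×5 linear system over states ≠ 3 gives exactly h = [14578/1747, 14256/1747, 14308/1747, 0, 14454/1747, 12994/1747] (h[3] = 0 is the target).

h = [8.3446, 8.1603, 8.1900, 0.0000, 8.2736, 7.4379]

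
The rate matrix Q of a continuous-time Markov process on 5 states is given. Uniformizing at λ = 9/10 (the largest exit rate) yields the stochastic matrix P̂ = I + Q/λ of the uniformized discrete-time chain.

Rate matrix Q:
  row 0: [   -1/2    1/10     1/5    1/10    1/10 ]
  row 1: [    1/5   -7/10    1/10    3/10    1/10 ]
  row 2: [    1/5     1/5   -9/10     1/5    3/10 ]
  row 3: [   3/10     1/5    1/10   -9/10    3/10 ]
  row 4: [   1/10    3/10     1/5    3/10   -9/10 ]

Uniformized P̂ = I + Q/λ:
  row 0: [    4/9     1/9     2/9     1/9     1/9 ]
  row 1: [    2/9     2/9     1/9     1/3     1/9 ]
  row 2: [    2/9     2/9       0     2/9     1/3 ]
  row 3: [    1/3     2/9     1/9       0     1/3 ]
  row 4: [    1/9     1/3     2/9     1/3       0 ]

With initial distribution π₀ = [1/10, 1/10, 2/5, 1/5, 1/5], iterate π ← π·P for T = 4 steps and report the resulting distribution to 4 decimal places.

t=0: π = [0.1000, 0.1000, 0.4000, 0.2000, 0.2000]
t=1: π = [0.2444, 0.2333, 0.1000, 0.2000, 0.2222]
t=2: π = [0.2741, 0.2198, 0.1519, 0.2012, 0.1531]
t=3: π = [0.2885, 0.2088, 0.1417, 0.1885, 0.1726]
t=4: π = [0.2881, 0.2093, 0.1466, 0.1907, 0.1653]

π = [0.2881, 0.2093, 0.1466, 0.1907, 0.1653]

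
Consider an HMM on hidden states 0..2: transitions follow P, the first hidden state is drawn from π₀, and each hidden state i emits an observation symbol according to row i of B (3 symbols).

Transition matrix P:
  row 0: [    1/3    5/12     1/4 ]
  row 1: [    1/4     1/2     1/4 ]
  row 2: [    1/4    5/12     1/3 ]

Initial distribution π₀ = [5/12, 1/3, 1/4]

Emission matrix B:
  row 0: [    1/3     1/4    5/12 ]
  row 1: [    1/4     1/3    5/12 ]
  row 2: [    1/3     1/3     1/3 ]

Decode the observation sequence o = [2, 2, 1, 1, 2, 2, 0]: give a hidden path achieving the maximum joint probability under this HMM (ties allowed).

t=0: δ = [1.736e-01, 1.389e-01, 8.333e-02]  (obs o_0=2)
t=1: δ = [2.411e-02, 3.014e-02, 1.447e-02]  ψ = [0, 0, 0]  (obs o_1=2)
t=2: δ = [2.009e-03, 5.023e-03, 2.512e-03]  ψ = [0, 1, 1]  (obs o_2=1)
t=3: δ = [3.140e-04, 8.372e-04, 4.186e-04]  ψ = [1, 1, 1]  (obs o_3=1)
t=4: δ = [8.721e-05, 1.744e-04, 6.977e-05]  ψ = [1, 1, 1]  (obs o_4=2)
t=5: δ = [1.817e-05, 3.634e-05, 1.454e-05]  ψ = [1, 1, 1]  (obs o_5=2)
t=6: δ = [3.028e-06, 4.542e-06, 3.028e-06]  ψ = [1, 1, 1]  (obs o_6=0)
backtrack: best end state = 1; path = [0, 1, 1, 1, 1, 1, 1]

path = [0, 1, 1, 1, 1, 1, 1]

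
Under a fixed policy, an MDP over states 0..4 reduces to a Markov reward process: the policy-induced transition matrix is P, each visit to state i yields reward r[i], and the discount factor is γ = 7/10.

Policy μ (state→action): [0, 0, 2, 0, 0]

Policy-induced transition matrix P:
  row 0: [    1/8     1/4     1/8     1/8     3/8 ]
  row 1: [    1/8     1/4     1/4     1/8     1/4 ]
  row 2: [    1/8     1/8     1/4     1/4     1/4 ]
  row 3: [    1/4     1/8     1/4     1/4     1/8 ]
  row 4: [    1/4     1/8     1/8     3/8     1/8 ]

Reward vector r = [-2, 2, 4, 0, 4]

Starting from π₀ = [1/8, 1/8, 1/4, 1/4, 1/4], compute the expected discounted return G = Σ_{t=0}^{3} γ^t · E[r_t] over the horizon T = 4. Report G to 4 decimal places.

t=0: π = [0.1250, 0.1250, 0.2500, 0.2500, 0.2500], E[r] = 2.0000, γ^t·E[r] = 2.000000, running G = 2.000000
t=1: π = [0.1875, 0.1563, 0.2031, 0.2500, 0.2031], E[r] = 1.5625, γ^t·E[r] = 1.093750, running G = 3.093750
t=2: π = [0.1816, 0.1680, 0.2012, 0.2324, 0.2168], E[r] = 1.6445, γ^t·E[r] = 0.805820, running G = 3.899570
t=3: π = [0.1812, 0.1687, 0.2002, 0.2334, 0.2166], E[r] = 1.6421, γ^t·E[r] = 0.563237, running G = 4.462807

G = 4.4628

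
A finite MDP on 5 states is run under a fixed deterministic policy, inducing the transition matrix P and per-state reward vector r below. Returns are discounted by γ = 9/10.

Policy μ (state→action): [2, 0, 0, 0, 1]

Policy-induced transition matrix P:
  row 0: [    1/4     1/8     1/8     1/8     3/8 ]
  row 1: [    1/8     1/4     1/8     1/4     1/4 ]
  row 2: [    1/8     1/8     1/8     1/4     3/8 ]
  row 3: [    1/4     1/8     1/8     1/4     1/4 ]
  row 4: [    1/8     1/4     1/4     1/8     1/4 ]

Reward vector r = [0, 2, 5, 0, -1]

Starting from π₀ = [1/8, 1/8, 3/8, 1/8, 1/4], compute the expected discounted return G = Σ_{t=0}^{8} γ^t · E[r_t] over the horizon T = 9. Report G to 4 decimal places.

t=0: π = [0.1250, 0.1250, 0.3750, 0.1250, 0.2500], E[r] = 1.8750, γ^t·E[r] = 1.875000, running G = 1.875000
t=1: π = [0.1563, 0.1719, 0.1563, 0.2031, 0.3125], E[r] = 0.8125, γ^t·E[r] = 0.731250, running G = 2.606250
t=2: π = [0.1699, 0.1855, 0.1641, 0.1914, 0.2891], E[r] = 0.9023, γ^t·E[r] = 0.730898, running G = 3.337148
t=3: π = [0.1702, 0.1843, 0.1611, 0.1926, 0.2917], E[r] = 0.8826, γ^t·E[r] = 0.643392, running G = 3.980541
t=4: π = [0.1703, 0.1845, 0.1615, 0.1923, 0.2914], E[r] = 0.8849, γ^t·E[r] = 0.580615, running G = 4.561156
t=5: π = [0.1703, 0.1845, 0.1614, 0.1923, 0.2915], E[r] = 0.8846, γ^t·E[r] = 0.522369, running G = 5.083524
t=6: π = [0.1703, 0.1845, 0.1614, 0.1923, 0.2915], E[r] = 0.8847, γ^t·E[r] = 0.470164, running G = 5.553688
t=7: π = [0.1703, 0.1845, 0.1614, 0.1923, 0.2915], E[r] = 0.8847, γ^t·E[r] = 0.423144, running G = 5.976832
t=8: π = [0.1703, 0.1845, 0.1614, 0.1923, 0.2915], E[r] = 0.8847, γ^t·E[r] = 0.380830, running G = 6.357662

G = 6.3577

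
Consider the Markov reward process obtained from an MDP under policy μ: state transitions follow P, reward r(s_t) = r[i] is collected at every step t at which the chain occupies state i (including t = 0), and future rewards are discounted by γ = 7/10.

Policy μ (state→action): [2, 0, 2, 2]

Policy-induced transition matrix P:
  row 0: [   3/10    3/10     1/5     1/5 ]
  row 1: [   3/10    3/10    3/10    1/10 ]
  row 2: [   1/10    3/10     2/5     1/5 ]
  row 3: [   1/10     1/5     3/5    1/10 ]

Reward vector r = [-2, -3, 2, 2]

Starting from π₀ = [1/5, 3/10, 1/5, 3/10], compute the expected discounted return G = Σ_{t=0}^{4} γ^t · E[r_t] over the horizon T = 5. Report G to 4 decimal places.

t=0: π = [0.2000, 0.3000, 0.2000, 0.3000], E[r] = -0.3000, γ^t·E[r] = -0.300000, running G = -0.300000
t=1: π = [0.2000, 0.2700, 0.3900, 0.1400], E[r] = -0.1500, γ^t·E[r] = -0.105000, running G = -0.405000
t=2: π = [0.1940, 0.2860, 0.3610, 0.1590], E[r] = -0.2060, γ^t·E[r] = -0.100940, running G = -0.505940
t=3: π = [0.1960, 0.2841, 0.3644, 0.1555], E[r] = -0.2045, γ^t·E[r] = -0.070144, running G = -0.576084
t=4: π = [0.1960, 0.2845, 0.3635, 0.1560], E[r] = -0.2063, γ^t·E[r] = -0.049540, running G = -0.625623

G = -0.6256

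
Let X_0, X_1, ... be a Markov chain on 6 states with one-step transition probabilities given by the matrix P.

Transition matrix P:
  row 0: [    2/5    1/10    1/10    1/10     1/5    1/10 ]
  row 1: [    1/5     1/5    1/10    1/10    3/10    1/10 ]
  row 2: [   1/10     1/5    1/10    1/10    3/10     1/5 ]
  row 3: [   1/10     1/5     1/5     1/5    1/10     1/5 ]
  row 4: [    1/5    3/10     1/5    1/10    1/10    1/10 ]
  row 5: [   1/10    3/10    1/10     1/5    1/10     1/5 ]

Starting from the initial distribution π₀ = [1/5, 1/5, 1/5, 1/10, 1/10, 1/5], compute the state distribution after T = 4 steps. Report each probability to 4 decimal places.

π = [0.2001, 0.2130, 0.1316, 0.1267, 0.1888, 0.1398]

t=0: π = [0.2000, 0.2000, 0.2000, 0.1000, 0.1000, 0.2000]
t=1: π = [0.1900, 0.2100, 0.1200, 0.1300, 0.2000, 0.1500]
t=2: π = [0.1980, 0.2160, 0.1330, 0.1280, 0.1850, 0.1400]
t=3: π = [0.1995, 0.2127, 0.1313, 0.1268, 0.1896, 0.1401]
t=4: π = [0.2001, 0.2130, 0.1316, 0.1267, 0.1888, 0.1398]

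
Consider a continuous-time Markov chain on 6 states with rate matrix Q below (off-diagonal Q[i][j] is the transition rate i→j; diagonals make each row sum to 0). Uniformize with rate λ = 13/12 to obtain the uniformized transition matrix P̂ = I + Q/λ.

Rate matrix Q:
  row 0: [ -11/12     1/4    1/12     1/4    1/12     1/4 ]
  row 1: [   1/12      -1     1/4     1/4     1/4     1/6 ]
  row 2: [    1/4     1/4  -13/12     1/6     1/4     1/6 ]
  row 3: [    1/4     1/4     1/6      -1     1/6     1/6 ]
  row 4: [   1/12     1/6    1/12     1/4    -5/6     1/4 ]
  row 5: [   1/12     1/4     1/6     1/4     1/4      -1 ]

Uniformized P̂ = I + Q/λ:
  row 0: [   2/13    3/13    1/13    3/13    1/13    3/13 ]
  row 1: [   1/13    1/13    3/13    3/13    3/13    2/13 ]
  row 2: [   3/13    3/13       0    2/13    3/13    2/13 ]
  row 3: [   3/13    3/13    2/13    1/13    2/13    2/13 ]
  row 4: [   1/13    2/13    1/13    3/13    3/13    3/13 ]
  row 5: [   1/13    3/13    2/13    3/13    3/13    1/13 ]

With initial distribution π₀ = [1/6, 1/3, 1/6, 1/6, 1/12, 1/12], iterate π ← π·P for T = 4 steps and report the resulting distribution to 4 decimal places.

π = [0.1360, 0.1871, 0.1237, 0.1917, 0.1951, 0.1664]

t=0: π = [0.1667, 0.3333, 0.1667, 0.1667, 0.0833, 0.0833]
t=1: π = [0.1410, 0.1731, 0.1346, 0.1923, 0.1923, 0.1667]
t=2: π = [0.1381, 0.1893, 0.1208, 0.1908, 0.1943, 0.1667]
t=3: π = [0.1355, 0.1867, 0.1243, 0.1921, 0.1948, 0.1666]
t=4: π = [0.1360, 0.1871, 0.1237, 0.1917, 0.1951, 0.1664]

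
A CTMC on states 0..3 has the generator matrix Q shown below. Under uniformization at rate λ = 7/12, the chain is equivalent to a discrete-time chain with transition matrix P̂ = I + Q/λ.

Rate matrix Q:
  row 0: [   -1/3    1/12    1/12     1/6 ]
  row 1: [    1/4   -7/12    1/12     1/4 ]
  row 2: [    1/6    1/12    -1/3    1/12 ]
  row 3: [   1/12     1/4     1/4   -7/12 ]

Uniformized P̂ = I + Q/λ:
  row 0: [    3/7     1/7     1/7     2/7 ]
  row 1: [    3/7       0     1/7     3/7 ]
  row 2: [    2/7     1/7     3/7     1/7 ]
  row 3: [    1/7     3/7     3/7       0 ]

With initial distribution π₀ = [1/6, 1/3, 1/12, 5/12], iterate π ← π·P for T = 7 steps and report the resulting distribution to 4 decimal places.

π = [0.3278, 0.1777, 0.2842, 0.2103]

t=0: π = [0.1667, 0.3333, 0.0833, 0.4167]
t=1: π = [0.2976, 0.2143, 0.2857, 0.2024]
t=2: π = [0.3299, 0.1701, 0.2823, 0.2177]
t=3: π = [0.3260, 0.1808, 0.2857, 0.2075]
t=4: π = [0.3285, 0.1763, 0.2838, 0.2114]
t=5: π = [0.3276, 0.1781, 0.2843, 0.2100]
t=6: π = [0.3280, 0.1774, 0.2841, 0.2105]
t=7: π = [0.3278, 0.1777, 0.2842, 0.2103]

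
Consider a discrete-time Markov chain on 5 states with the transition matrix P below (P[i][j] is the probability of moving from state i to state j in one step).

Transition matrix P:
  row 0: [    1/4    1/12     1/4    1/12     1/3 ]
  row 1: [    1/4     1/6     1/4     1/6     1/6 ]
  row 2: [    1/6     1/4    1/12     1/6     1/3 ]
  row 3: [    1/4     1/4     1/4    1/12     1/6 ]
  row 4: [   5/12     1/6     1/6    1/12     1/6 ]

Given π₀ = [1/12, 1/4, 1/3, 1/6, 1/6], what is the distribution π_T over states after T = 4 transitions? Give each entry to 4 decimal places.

t=0: π = [0.0833, 0.2500, 0.3333, 0.1667, 0.1667]
t=1: π = [0.2500, 0.2014, 0.1806, 0.1319, 0.2361]
t=2: π = [0.2743, 0.1719, 0.2002, 0.1152, 0.2384]
t=3: π = [0.2731, 0.1701, 0.1968, 0.1143, 0.2458]
t=4: π = [0.2746, 0.1698, 0.1967, 0.1139, 0.2450]

π = [0.2746, 0.1698, 0.1967, 0.1139, 0.2450]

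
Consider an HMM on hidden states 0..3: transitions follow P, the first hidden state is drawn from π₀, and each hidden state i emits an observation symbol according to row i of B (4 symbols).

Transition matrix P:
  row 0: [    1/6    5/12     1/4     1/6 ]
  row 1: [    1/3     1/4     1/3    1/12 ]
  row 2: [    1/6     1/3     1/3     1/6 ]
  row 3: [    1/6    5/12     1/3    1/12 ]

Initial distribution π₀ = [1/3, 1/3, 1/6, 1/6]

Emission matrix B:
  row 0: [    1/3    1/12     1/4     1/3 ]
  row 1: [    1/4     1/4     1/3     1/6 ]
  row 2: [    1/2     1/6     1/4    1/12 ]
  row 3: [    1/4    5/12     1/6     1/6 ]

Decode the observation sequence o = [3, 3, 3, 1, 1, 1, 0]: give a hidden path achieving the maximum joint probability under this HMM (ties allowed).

path = [0, 1, 0, 1, 2, 1, 2]

t=0: δ = [1.111e-01, 5.556e-02, 1.389e-02, 2.778e-02]  (obs o_0=3)
t=1: δ = [6.173e-03, 7.716e-03, 2.315e-03, 3.086e-03]  ψ = [0, 0, 0, 0]  (obs o_1=3)
t=2: δ = [8.573e-04, 4.287e-04, 2.143e-04, 1.715e-04]  ψ = [1, 0, 1, 0]  (obs o_2=3)
t=3: δ = [1.191e-05, 8.931e-05, 3.572e-05, 5.954e-05]  ψ = [0, 0, 0, 0]  (obs o_3=1)
t=4: δ = [2.481e-06, 6.202e-06, 4.961e-06, 3.101e-06]  ψ = [1, 3, 1, 1]  (obs o_4=1)
t=5: δ = [1.723e-07, 4.135e-07, 3.445e-07, 3.445e-07]  ψ = [1, 2, 1, 2]  (obs o_5=1)
t=6: δ = [4.594e-08, 3.589e-08, 6.891e-08, 1.436e-08]  ψ = [1, 3, 1, 2]  (obs o_6=0)
backtrack: best end state = 2; path = [0, 1, 0, 1, 2, 1, 2]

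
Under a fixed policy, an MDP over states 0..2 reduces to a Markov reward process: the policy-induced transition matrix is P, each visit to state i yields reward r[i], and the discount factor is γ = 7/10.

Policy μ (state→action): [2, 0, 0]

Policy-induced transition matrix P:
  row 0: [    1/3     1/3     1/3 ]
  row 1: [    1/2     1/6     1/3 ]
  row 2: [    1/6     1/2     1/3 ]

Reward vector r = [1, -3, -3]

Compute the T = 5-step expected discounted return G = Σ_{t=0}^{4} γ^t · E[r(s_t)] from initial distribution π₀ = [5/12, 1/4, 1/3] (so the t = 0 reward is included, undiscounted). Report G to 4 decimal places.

t=0: π = [0.4167, 0.2500, 0.3333], E[r] = -1.3333, γ^t·E[r] = -1.333333, running G = -1.333333
t=1: π = [0.3194, 0.3472, 0.3333], E[r] = -1.7222, γ^t·E[r] = -1.205556, running G = -2.538889
t=2: π = [0.3356, 0.3310, 0.3333], E[r] = -1.6574, γ^t·E[r] = -0.812130, running G = -3.351019
t=3: π = [0.3329, 0.3337, 0.3333], E[r] = -1.6682, γ^t·E[r] = -0.572196, running G = -3.923215
t=4: π = [0.3334, 0.3333, 0.3333], E[r] = -1.6664, γ^t·E[r] = -0.400105, running G = -4.323319

G = -4.3233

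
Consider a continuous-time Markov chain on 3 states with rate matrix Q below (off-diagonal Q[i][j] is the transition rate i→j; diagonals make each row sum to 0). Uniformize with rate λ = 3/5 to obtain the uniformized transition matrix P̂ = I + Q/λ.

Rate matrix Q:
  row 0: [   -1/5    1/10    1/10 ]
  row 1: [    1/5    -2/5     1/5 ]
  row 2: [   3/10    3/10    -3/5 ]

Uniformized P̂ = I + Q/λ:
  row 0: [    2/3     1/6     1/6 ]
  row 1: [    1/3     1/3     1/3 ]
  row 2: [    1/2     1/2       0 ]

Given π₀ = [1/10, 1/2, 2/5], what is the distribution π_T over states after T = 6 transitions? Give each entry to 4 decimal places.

t=0: π = [0.1000, 0.5000, 0.4000]
t=1: π = [0.4333, 0.3833, 0.1833]
t=2: π = [0.5083, 0.2917, 0.2000]
t=3: π = [0.5361, 0.2819, 0.1819]
t=4: π = [0.5424, 0.2743, 0.1833]
t=5: π = [0.5447, 0.2735, 0.1818]
t=6: π = [0.5452, 0.2729, 0.1819]

π = [0.5452, 0.2729, 0.1819]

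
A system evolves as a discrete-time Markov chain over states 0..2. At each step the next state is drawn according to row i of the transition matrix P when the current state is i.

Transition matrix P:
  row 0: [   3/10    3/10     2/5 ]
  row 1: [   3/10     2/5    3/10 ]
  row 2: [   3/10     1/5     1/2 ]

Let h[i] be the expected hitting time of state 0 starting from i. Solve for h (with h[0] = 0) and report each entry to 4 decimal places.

h = [0.0000, 3.3333, 3.3333]

First-step conditioning: h[0] = 0; for i ≠ 0, h[i] = 1 + Σ_k P[i][k]·h[k].
  h[1] = 1 + 2/5·h[1] + 3/10·h[2]
  h[2] = 1 + 1/5·h[1] + 1/2·h[2]
Solving the 2×2 linear system over states ≠ 0 gives exactly h = [0, 10/3, 10/3] (h[0] = 0 is the target).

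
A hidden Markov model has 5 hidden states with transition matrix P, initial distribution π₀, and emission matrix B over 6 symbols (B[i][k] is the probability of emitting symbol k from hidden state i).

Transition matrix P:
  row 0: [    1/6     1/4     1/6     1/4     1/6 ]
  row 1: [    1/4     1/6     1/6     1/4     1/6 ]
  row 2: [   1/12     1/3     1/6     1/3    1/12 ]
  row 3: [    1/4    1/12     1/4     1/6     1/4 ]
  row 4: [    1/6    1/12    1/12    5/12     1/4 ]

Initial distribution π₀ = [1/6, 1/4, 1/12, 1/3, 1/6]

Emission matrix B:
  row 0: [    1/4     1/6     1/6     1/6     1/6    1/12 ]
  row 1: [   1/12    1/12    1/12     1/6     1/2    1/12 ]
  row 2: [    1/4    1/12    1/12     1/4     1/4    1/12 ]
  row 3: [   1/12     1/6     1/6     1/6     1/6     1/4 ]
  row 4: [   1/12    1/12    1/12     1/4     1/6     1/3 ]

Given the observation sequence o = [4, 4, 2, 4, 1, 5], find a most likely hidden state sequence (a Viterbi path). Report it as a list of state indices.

path = [1, 1, 0, 1, 3, 4]

t=0: δ = [2.778e-02, 1.250e-01, 2.083e-02, 5.556e-02, 2.778e-02]  (obs o_0=4)
t=1: δ = [5.208e-03, 1.042e-02, 5.208e-03, 5.208e-03, 3.472e-03]  ψ = [1, 1, 1, 1, 1]  (obs o_1=4)
t=2: δ = [4.340e-04, 1.447e-04, 1.447e-04, 4.340e-04, 1.447e-04]  ψ = [1, 1, 1, 1, 1]  (obs o_2=2)
t=3: δ = [1.808e-05, 5.425e-05, 2.713e-05, 1.808e-05, 1.808e-05]  ψ = [3, 0, 3, 0, 3]  (obs o_3=4)
t=4: δ = [2.261e-06, 7.535e-07, 7.535e-07, 2.261e-06, 7.535e-07]  ψ = [1, 1, 1, 1, 1]  (obs o_4=1)
t=5: δ = [4.710e-08, 4.710e-08, 4.710e-08, 1.413e-07, 1.884e-07]  ψ = [3, 0, 3, 0, 3]  (obs o_5=5)
backtrack: best end state = 4; path = [1, 1, 0, 1, 3, 4]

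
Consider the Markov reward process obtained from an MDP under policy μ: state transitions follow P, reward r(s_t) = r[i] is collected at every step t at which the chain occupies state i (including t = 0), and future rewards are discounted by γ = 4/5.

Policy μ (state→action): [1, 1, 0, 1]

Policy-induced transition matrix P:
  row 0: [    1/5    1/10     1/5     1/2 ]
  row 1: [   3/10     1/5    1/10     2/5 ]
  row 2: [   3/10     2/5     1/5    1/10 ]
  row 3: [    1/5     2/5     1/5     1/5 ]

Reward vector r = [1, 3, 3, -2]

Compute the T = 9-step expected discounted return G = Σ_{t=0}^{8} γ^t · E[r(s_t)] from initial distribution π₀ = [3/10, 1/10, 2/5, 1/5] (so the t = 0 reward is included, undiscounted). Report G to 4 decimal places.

G = 4.7288

t=0: π = [0.3000, 0.1000, 0.4000, 0.2000], E[r] = 1.4000, γ^t·E[r] = 1.400000, running G = 1.400000
t=1: π = [0.2500, 0.2900, 0.1900, 0.2700], E[r] = 1.1500, γ^t·E[r] = 0.920000, running G = 2.320000
t=2: π = [0.2480, 0.2670, 0.1710, 0.3140], E[r] = 0.9340, γ^t·E[r] = 0.597760, running G = 2.917760
t=3: π = [0.2438, 0.2722, 0.1733, 0.3107], E[r] = 0.9589, γ^t·E[r] = 0.490957, running G = 3.408717
t=4: π = [0.2446, 0.2724, 0.1728, 0.3103], E[r] = 0.9597, γ^t·E[r] = 0.393073, running G = 3.801789
t=5: π = [0.2445, 0.2722, 0.1728, 0.3106], E[r] = 0.9581, γ^t·E[r] = 0.313952, running G = 4.115741
t=6: π = [0.2445, 0.2722, 0.1728, 0.3105], E[r] = 0.9585, γ^t·E[r] = 0.251256, running G = 4.366997
t=7: π = [0.2445, 0.2722, 0.1728, 0.3105], E[r] = 0.9584, γ^t·E[r] = 0.201000, running G = 4.567997
t=8: π = [0.2445, 0.2722, 0.1728, 0.3105], E[r] = 0.9584, γ^t·E[r] = 0.160798, running G = 4.728796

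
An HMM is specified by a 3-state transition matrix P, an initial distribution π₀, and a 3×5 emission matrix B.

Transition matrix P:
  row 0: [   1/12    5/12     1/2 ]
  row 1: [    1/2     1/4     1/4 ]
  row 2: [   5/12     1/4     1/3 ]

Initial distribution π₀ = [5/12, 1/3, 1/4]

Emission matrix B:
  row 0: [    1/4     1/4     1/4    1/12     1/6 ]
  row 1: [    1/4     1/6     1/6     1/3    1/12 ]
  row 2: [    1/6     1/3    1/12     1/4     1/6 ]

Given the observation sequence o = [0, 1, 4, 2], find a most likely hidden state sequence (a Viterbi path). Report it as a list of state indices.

path = [0, 2, 2, 0]

t=0: δ = [1.042e-01, 8.333e-02, 4.167e-02]  (obs o_0=0)
t=1: δ = [1.042e-02, 7.234e-03, 1.736e-02]  ψ = [1, 0, 0]  (obs o_1=1)
t=2: δ = [1.206e-03, 3.617e-04, 9.645e-04]  ψ = [2, 0, 2]  (obs o_2=4)
t=3: δ = [1.005e-04, 8.372e-05, 5.023e-05]  ψ = [2, 0, 0]  (obs o_3=2)
backtrack: best end state = 0; path = [0, 2, 2, 0]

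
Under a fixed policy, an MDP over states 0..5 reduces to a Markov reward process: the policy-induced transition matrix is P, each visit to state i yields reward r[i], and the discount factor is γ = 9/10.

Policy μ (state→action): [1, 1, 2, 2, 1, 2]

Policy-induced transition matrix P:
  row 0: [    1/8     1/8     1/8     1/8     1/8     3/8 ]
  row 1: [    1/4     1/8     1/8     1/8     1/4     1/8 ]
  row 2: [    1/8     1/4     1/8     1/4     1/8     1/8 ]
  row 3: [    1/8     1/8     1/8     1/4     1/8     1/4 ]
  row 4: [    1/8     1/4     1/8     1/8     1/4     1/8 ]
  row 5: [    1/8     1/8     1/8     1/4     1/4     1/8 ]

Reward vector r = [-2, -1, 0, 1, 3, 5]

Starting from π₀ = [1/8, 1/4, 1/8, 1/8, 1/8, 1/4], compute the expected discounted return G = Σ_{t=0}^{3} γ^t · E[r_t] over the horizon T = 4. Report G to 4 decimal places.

G = 4.2232

t=0: π = [0.1250, 0.2500, 0.1250, 0.1250, 0.1250, 0.2500], E[r] = 1.2500, γ^t·E[r] = 1.250000, running G = 1.250000
t=1: π = [0.1563, 0.1563, 0.1250, 0.1875, 0.2031, 0.1719], E[r] = 1.1875, γ^t·E[r] = 1.068750, running G = 2.318750
t=2: π = [0.1445, 0.1660, 0.1250, 0.1855, 0.1914, 0.1875], E[r] = 1.2422, γ^t·E[r] = 1.006172, running G = 3.324922
t=3: π = [0.1458, 0.1646, 0.1250, 0.1873, 0.1931, 0.1843], E[r] = 1.2322, γ^t·E[r] = 0.898258, running G = 4.223179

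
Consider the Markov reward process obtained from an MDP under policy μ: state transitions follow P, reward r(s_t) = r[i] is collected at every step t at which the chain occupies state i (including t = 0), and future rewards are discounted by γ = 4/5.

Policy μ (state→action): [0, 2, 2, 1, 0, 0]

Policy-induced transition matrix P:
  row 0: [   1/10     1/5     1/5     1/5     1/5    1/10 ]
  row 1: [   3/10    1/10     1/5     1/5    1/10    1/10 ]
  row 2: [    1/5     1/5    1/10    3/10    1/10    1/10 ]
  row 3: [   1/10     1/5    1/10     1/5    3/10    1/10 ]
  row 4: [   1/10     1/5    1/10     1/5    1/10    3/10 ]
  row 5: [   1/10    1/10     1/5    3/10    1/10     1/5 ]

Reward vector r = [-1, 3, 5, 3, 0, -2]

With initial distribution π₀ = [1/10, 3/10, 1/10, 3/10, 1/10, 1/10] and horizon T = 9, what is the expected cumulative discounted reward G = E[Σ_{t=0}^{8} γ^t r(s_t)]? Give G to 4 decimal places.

G = 6.9204

t=0: π = [0.1000, 0.3000, 0.1000, 0.3000, 0.1000, 0.1000], E[r] = 2.0000, γ^t·E[r] = 2.000000, running G = 2.000000
t=1: π = [0.1700, 0.1600, 0.1500, 0.2200, 0.1700, 0.1300], E[r] = 1.4600, γ^t·E[r] = 1.168000, running G = 3.168000
t=2: π = [0.1470, 0.1710, 0.1460, 0.2280, 0.1610, 0.1470], E[r] = 1.4860, γ^t·E[r] = 0.951040, running G = 4.119040
t=3: π = [0.1488, 0.1682, 0.1465, 0.2293, 0.1603, 0.1469], E[r] = 1.4824, γ^t·E[r] = 0.758989, running G = 4.878029
t=4: π = [0.1483, 0.1685, 0.1464, 0.2293, 0.1607, 0.1468], E[r] = 1.4837, γ^t·E[r] = 0.607703, running G = 5.485732
t=5: π = [0.1483, 0.1685, 0.1464, 0.2293, 0.1607, 0.1468], E[r] = 1.4832, γ^t·E[r] = 0.485999, running G = 5.971731
t=6: π = [0.1483, 0.1685, 0.1464, 0.2293, 0.1607, 0.1468], E[r] = 1.4832, γ^t·E[r] = 0.388814, running G = 6.360545
t=7: π = [0.1483, 0.1685, 0.1464, 0.2293, 0.1607, 0.1468], E[r] = 1.4832, γ^t·E[r] = 0.311051, running G = 6.671596
t=8: π = [0.1483, 0.1685, 0.1464, 0.2293, 0.1607, 0.1468], E[r] = 1.4832, γ^t·E[r] = 0.248841, running G = 6.920436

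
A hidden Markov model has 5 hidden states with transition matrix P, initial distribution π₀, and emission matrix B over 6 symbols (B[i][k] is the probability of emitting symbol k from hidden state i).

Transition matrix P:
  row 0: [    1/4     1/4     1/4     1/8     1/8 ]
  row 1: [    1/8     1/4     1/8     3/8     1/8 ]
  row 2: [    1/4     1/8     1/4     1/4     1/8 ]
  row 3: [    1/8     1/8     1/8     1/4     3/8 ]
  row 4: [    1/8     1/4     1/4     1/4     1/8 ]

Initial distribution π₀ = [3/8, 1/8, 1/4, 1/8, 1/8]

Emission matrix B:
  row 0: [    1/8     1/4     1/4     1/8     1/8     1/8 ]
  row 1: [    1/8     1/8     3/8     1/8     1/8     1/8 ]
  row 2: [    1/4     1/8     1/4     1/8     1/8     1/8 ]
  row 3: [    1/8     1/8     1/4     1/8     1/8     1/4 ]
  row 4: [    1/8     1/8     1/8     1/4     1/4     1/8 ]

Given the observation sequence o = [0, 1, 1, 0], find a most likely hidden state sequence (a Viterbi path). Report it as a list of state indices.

path = [2, 0, 0, 2]

t=0: δ = [4.688e-02, 1.562e-02, 6.250e-02, 1.562e-02, 1.562e-02]  (obs o_0=0)
t=1: δ = [3.906e-03, 1.465e-03, 1.953e-03, 1.953e-03, 9.766e-04]  ψ = [2, 0, 2, 2, 2]  (obs o_1=1)
t=2: δ = [2.441e-04, 1.221e-04, 1.221e-04, 6.866e-05, 9.155e-05]  ψ = [0, 0, 0, 1, 3]  (obs o_2=1)
t=3: δ = [7.629e-06, 7.629e-06, 1.526e-05, 5.722e-06, 3.815e-06]  ψ = [0, 0, 0, 1, 0]  (obs o_3=0)
backtrack: best end state = 2; path = [2, 0, 0, 2]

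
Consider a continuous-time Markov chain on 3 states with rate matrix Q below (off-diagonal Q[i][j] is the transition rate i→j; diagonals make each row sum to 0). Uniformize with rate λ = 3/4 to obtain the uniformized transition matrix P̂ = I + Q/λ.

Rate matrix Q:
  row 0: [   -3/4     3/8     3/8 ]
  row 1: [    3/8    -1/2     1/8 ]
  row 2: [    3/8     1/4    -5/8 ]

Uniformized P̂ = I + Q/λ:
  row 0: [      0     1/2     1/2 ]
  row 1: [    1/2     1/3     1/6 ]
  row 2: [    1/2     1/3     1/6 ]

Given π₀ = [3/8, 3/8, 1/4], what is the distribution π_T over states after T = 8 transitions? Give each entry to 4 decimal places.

t=0: π = [0.3750, 0.3750, 0.2500]
t=1: π = [0.3125, 0.3958, 0.2917]
t=2: π = [0.3438, 0.3854, 0.2708]
t=3: π = [0.3281, 0.3906, 0.2813]
t=4: π = [0.3359, 0.3880, 0.2760]
t=5: π = [0.3320, 0.3893, 0.2786]
t=6: π = [0.3340, 0.3887, 0.2773]
t=7: π = [0.3330, 0.3890, 0.2780]
t=8: π = [0.3335, 0.3888, 0.2777]

π = [0.3335, 0.3888, 0.2777]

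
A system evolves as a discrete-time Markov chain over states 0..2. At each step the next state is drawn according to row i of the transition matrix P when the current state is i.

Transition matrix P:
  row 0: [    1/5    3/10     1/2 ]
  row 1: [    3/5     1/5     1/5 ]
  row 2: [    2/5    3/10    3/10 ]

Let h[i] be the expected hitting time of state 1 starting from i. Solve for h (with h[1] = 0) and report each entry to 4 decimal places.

First-step conditioning: h[1] = 0; for i ≠ 1, h[i] = 1 + Σ_k P[i][k]·h[k].
  h[0] = 1 + 1/5·h[0] + 1/2·h[2]
  h[2] = 1 + 2/5·h[0] + 3/10·h[2]
Solving the 2×2 linear system over states ≠ 1 gives exactly h = [10/3, 0, 10/3] (h[1] = 0 is the target).

h = [3.3333, 0.0000, 3.3333]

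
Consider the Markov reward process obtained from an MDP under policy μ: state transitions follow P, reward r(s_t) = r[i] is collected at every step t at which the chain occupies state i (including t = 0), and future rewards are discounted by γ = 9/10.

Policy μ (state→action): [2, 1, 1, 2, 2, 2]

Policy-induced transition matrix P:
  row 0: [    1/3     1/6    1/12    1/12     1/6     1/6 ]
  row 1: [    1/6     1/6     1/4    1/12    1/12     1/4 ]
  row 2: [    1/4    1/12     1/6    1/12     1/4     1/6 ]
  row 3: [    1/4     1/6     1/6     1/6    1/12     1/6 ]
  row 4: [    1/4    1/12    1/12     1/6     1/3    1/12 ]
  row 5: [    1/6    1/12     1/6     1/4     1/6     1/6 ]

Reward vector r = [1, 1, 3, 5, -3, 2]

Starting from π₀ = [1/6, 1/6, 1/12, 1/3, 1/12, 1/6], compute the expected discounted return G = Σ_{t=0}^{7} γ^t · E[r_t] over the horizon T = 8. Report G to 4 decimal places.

G = 8.4279

t=0: π = [0.1667, 0.1667, 0.0833, 0.3333, 0.0833, 0.1667], E[r] = 2.3333, γ^t·E[r] = 2.333333, running G = 2.333333
t=1: π = [0.2361, 0.1389, 0.1597, 0.1458, 0.1458, 0.1736], E[r] = 1.4931, γ^t·E[r] = 1.343750, running G = 3.677083
t=2: π = [0.2436, 0.1267, 0.1464, 0.1366, 0.1806, 0.1661], E[r] = 1.2830, γ^t·E[r] = 1.039219, running G = 4.716302
t=3: π = [0.2459, 0.1256, 0.1419, 0.1374, 0.1870, 0.1622], E[r] = 1.2476, γ^t·E[r] = 0.909527, running G = 5.625829
t=4: π = [0.2465, 0.1257, 0.1411, 0.1374, 0.1877, 0.1615], E[r] = 1.2423, γ^t·E[r] = 0.815073, running G = 6.440902
t=5: π = [0.2466, 0.1258, 0.1410, 0.1374, 0.1878, 0.1615], E[r] = 1.2417, γ^t·E[r] = 0.733210, running G = 7.174112
t=6: π = [0.2466, 0.1258, 0.1410, 0.1373, 0.1878, 0.1615], E[r] = 1.2417, γ^t·E[r] = 0.659870, running G = 7.833982
t=7: π = [0.2466, 0.1258, 0.1410, 0.1373, 0.1878, 0.1615], E[r] = 1.2417, γ^t·E[r] = 0.593884, running G = 8.427867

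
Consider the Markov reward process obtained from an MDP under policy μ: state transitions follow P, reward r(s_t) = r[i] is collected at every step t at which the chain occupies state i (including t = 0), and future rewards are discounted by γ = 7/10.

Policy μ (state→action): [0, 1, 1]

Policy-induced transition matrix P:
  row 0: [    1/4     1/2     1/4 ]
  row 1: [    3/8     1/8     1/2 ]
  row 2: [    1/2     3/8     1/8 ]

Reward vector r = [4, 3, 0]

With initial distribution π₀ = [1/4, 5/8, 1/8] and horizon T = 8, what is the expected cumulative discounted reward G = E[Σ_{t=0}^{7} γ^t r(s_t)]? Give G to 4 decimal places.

t=0: π = [0.2500, 0.6250, 0.1250], E[r] = 2.8750, γ^t·E[r] = 2.875000, running G = 2.875000
t=1: π = [0.3594, 0.2500, 0.3906], E[r] = 2.1875, γ^t·E[r] = 1.531250, running G = 4.406250
t=2: π = [0.3789, 0.3574, 0.2637], E[r] = 2.5879, γ^t·E[r] = 1.268066, running G = 5.674316
t=3: π = [0.3606, 0.3330, 0.3064], E[r] = 2.4414, γ^t·E[r] = 0.837402, running G = 6.511719
t=4: π = [0.3682, 0.3368, 0.2950], E[r] = 2.4834, γ^t·E[r] = 0.596257, running G = 7.107975
t=5: π = [0.3658, 0.3368, 0.2973], E[r] = 2.4738, γ^t·E[r] = 0.415777, running G = 7.523752
t=6: π = [0.3664, 0.3365, 0.2970], E[r] = 2.4753, γ^t·E[r] = 0.291219, running G = 7.814971
t=7: π = [0.3663, 0.3367, 0.2970], E[r] = 2.4753, γ^t·E[r] = 0.203853, running G = 8.018825

G = 8.0188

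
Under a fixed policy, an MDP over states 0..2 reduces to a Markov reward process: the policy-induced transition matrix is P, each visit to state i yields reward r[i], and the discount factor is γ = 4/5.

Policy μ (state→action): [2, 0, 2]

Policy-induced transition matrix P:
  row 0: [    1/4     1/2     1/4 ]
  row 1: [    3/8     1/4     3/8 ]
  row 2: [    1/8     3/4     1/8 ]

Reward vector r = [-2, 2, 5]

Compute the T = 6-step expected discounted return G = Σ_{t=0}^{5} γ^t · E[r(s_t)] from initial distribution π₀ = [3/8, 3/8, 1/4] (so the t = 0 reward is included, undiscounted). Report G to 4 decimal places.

G = 5.8995

t=0: π = [0.3750, 0.3750, 0.2500], E[r] = 1.2500, γ^t·E[r] = 1.250000, running G = 1.250000
t=1: π = [0.2656, 0.4688, 0.2656], E[r] = 1.7344, γ^t·E[r] = 1.387500, running G = 2.637500
t=2: π = [0.2754, 0.4492, 0.2754], E[r] = 1.7246, γ^t·E[r] = 1.103750, running G = 3.741250
t=3: π = [0.2717, 0.4565, 0.2717], E[r] = 1.7283, γ^t·E[r] = 0.884875, running G = 4.626125
t=4: π = [0.2731, 0.4538, 0.2731], E[r] = 1.7269, γ^t·E[r] = 0.707338, running G = 5.333463
t=5: π = [0.2726, 0.4548, 0.2726], E[r] = 1.7274, γ^t·E[r] = 0.566039, running G = 5.899501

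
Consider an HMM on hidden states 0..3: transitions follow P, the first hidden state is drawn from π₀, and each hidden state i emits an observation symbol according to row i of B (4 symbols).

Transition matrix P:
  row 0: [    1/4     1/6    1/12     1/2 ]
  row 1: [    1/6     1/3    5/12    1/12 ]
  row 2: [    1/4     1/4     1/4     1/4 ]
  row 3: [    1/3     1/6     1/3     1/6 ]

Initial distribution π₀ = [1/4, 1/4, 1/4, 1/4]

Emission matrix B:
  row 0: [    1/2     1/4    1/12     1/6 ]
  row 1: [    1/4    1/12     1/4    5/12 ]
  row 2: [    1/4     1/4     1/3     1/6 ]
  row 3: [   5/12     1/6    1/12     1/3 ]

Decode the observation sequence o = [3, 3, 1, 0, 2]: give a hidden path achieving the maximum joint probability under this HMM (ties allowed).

t=0: δ = [4.167e-02, 1.042e-01, 4.167e-02, 8.333e-02]  (obs o_0=3)
t=1: δ = [4.630e-03, 1.447e-02, 7.234e-03, 6.944e-03]  ψ = [3, 1, 1, 0]  (obs o_1=3)
t=2: δ = [6.028e-04, 4.019e-04, 1.507e-03, 3.858e-04]  ψ = [1, 1, 1, 0]  (obs o_2=1)
t=3: δ = [1.884e-04, 9.419e-05, 9.419e-05, 1.570e-04]  ψ = [2, 2, 2, 2]  (obs o_3=0)
t=4: δ = [4.361e-06, 7.849e-06, 1.744e-05, 7.849e-06]  ψ = [3, 0, 3, 0]  (obs o_4=2)
backtrack: best end state = 2; path = [1, 1, 2, 3, 2]

path = [1, 1, 2, 3, 2]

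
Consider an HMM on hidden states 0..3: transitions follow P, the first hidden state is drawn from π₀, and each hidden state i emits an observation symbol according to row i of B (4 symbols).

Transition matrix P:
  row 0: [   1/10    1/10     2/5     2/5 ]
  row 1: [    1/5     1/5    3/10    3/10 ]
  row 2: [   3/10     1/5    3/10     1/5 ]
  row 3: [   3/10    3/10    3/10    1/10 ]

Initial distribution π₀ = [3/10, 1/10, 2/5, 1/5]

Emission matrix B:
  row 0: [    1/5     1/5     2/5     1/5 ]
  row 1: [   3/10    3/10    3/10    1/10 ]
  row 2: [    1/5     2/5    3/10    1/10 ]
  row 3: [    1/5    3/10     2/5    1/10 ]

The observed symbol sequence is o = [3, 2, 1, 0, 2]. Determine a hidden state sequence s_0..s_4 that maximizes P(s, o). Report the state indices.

path = [0, 3, 2, 0, 3]

t=0: δ = [6.000e-02, 1.000e-02, 4.000e-02, 2.000e-02]  (obs o_0=3)
t=1: δ = [4.800e-03, 2.400e-03, 7.200e-03, 9.600e-03]  ψ = [2, 2, 0, 0]  (obs o_1=2)
t=2: δ = [5.760e-04, 8.640e-04, 1.152e-03, 5.760e-04]  ψ = [3, 3, 3, 0]  (obs o_2=1)
t=3: δ = [6.912e-05, 6.912e-05, 6.912e-05, 5.184e-05]  ψ = [2, 2, 2, 1]  (obs o_3=0)
t=4: δ = [8.294e-06, 4.666e-06, 8.294e-06, 1.106e-05]  ψ = [2, 3, 0, 0]  (obs o_4=2)
backtrack: best end state = 3; path = [0, 3, 2, 0, 3]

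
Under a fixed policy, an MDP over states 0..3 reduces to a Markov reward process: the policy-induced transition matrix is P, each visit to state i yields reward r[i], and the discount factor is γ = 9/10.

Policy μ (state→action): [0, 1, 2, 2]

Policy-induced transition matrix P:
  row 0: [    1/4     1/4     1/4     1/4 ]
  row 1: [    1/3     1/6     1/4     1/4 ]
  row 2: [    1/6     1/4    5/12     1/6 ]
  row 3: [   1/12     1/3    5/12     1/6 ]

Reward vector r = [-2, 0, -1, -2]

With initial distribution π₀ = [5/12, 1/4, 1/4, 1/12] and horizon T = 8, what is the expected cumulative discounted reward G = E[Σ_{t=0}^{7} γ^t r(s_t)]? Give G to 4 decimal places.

G = -6.7745

t=0: π = [0.4167, 0.2500, 0.2500, 0.0833], E[r] = -1.2500, γ^t·E[r] = -1.250000, running G = -1.250000
t=1: π = [0.2361, 0.2361, 0.3056, 0.2222], E[r] = -1.2222, γ^t·E[r] = -1.100000, running G = -2.350000
t=2: π = [0.2072, 0.2488, 0.3380, 0.2060], E[r] = -1.1644, γ^t·E[r] = -0.943125, running G = -3.293125
t=3: π = [0.2082, 0.2464, 0.3407, 0.2047], E[r] = -1.1665, γ^t·E[r] = -0.850359, running G = -4.143484
t=4: π = [0.2080, 0.2465, 0.3409, 0.2046], E[r] = -1.1661, γ^t·E[r] = -0.765060, running G = -4.908544
t=5: π = [0.2080, 0.2465, 0.3409, 0.2045], E[r] = -1.1661, γ^t·E[r] = -0.688562, running G = -5.597107
t=6: π = [0.2080, 0.2465, 0.3409, 0.2045], E[r] = -1.1661, γ^t·E[r] = -0.619705, running G = -6.216811
t=7: π = [0.2080, 0.2465, 0.3409, 0.2045], E[r] = -1.1661, γ^t·E[r] = -0.557734, running G = -6.774546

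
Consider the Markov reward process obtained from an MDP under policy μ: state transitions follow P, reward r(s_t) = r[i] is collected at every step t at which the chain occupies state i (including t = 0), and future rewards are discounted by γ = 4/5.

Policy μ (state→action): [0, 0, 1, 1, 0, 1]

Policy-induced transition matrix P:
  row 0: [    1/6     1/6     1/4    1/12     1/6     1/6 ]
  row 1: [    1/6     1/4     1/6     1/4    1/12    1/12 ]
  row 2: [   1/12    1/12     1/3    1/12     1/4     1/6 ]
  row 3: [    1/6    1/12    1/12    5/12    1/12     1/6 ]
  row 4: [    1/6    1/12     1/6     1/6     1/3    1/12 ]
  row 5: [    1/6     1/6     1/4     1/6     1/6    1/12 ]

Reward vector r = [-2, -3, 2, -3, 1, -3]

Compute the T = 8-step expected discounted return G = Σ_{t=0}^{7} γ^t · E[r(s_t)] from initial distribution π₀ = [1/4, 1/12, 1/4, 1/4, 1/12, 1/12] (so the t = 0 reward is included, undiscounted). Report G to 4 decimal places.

G = -4.5219

t=0: π = [0.2500, 0.0833, 0.2500, 0.2500, 0.0833, 0.0833], E[r] = -1.1667, γ^t·E[r] = -1.166667, running G = -1.166667
t=1: π = [0.1458, 0.1250, 0.2153, 0.1944, 0.1736, 0.1458], E[r] = -1.0833, γ^t·E[r] = -0.866667, running G = -2.033333
t=2: π = [0.1487, 0.1285, 0.2106, 0.1956, 0.1869, 0.1296], E[r] = -1.0503, γ^t·E[r] = -0.672222, running G = -2.705556
t=3: π = [0.1491, 0.1279, 0.2087, 0.1963, 0.1884, 0.1296], E[r] = -1.0541, γ^t·E[r] = -0.539679, running G = -3.245235
t=4: π = [0.1493, 0.1279, 0.2083, 0.1966, 0.1884, 0.1295], E[r] = -1.0555, γ^t·E[r] = -0.432318, running G = -3.677552
t=5: π = [0.1493, 0.1279, 0.2082, 0.1967, 0.1884, 0.1295], E[r] = -1.0560, γ^t·E[r] = -0.346016, running G = -4.023569
t=6: π = [0.1493, 0.1279, 0.2082, 0.1967, 0.1884, 0.1295], E[r] = -1.0561, γ^t·E[r] = -0.276852, running G = -4.300421
t=7: π = [0.1493, 0.1279, 0.2082, 0.1967, 0.1884, 0.1295], E[r] = -1.0562, γ^t·E[r] = -0.221491, running G = -4.521912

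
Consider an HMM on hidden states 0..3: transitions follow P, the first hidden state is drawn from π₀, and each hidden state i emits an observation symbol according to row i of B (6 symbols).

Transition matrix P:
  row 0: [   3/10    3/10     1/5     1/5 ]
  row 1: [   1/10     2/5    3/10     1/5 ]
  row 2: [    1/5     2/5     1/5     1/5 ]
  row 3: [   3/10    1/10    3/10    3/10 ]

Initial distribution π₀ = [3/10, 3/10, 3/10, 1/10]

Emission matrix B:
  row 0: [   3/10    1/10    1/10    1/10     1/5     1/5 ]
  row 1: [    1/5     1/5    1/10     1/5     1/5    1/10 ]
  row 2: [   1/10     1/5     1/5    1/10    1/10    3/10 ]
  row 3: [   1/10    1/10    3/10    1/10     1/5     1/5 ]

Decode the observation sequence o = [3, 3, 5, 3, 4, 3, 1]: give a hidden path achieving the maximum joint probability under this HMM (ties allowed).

t=0: δ = [3.000e-02, 6.000e-02, 3.000e-02, 1.000e-02]  (obs o_0=3)
t=1: δ = [9.000e-04, 4.800e-03, 1.800e-03, 1.200e-03]  ψ = [0, 1, 1, 1]  (obs o_1=3)
t=2: δ = [9.600e-05, 1.920e-04, 4.320e-04, 1.920e-04]  ψ = [1, 1, 1, 1]  (obs o_2=5)
t=3: δ = [8.640e-06, 3.456e-05, 8.640e-06, 8.640e-06]  ψ = [2, 2, 2, 2]  (obs o_3=3)
t=4: δ = [6.912e-07, 2.765e-06, 1.037e-06, 1.382e-06]  ψ = [1, 1, 1, 1]  (obs o_4=4)
t=5: δ = [4.147e-08, 2.212e-07, 8.294e-08, 5.530e-08]  ψ = [3, 1, 1, 1]  (obs o_5=3)
t=6: δ = [2.212e-09, 1.769e-08, 1.327e-08, 4.424e-09]  ψ = [1, 1, 1, 1]  (obs o_6=1)
backtrack: best end state = 1; path = [1, 1, 2, 1, 1, 1, 1]

path = [1, 1, 2, 1, 1, 1, 1]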